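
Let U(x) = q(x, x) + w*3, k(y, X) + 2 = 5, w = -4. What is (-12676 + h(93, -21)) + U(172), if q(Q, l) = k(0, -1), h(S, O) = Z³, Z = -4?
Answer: -12749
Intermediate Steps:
h(S, O) = -64 (h(S, O) = (-4)³ = -64)
k(y, X) = 3 (k(y, X) = -2 + 5 = 3)
q(Q, l) = 3
U(x) = -9 (U(x) = 3 - 4*3 = 3 - 12 = -9)
(-12676 + h(93, -21)) + U(172) = (-12676 - 64) - 9 = -12740 - 9 = -12749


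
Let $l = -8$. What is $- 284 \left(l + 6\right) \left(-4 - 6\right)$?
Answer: $-5680$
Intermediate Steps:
$- 284 \left(l + 6\right) \left(-4 - 6\right) = - 284 \left(-8 + 6\right) \left(-4 - 6\right) = - 284 \left(\left(-2\right) \left(-10\right)\right) = \left(-284\right) 20 = -5680$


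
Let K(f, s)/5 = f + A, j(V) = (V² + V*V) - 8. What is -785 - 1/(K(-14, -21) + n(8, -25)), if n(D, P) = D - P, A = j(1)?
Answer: -52594/67 ≈ -784.99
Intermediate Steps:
j(V) = -8 + 2*V² (j(V) = (V² + V²) - 8 = 2*V² - 8 = -8 + 2*V²)
A = -6 (A = -8 + 2*1² = -8 + 2*1 = -8 + 2 = -6)
K(f, s) = -30 + 5*f (K(f, s) = 5*(f - 6) = 5*(-6 + f) = -30 + 5*f)
-785 - 1/(K(-14, -21) + n(8, -25)) = -785 - 1/((-30 + 5*(-14)) + (8 - 1*(-25))) = -785 - 1/((-30 - 70) + (8 + 25)) = -785 - 1/(-100 + 33) = -785 - 1/(-67) = -785 - 1*(-1/67) = -785 + 1/67 = -52594/67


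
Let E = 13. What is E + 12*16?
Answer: 205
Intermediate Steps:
E + 12*16 = 13 + 12*16 = 13 + 192 = 205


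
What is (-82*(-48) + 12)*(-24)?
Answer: -94752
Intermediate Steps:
(-82*(-48) + 12)*(-24) = (3936 + 12)*(-24) = 3948*(-24) = -94752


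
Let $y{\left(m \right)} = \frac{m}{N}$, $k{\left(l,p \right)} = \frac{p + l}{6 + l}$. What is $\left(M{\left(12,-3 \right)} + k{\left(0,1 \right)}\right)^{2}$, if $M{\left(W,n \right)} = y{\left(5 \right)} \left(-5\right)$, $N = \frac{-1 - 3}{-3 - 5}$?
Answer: $\frac{89401}{36} \approx 2483.4$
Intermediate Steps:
$N = \frac{1}{2}$ ($N = - \frac{4}{-8} = \left(-4\right) \left(- \frac{1}{8}\right) = \frac{1}{2} \approx 0.5$)
$k{\left(l,p \right)} = \frac{l + p}{6 + l}$
$y{\left(m \right)} = 2 m$ ($y{\left(m \right)} = m \frac{1}{\frac{1}{2}} = m 2 = 2 m$)
$M{\left(W,n \right)} = -50$ ($M{\left(W,n \right)} = 2 \cdot 5 \left(-5\right) = 10 \left(-5\right) = -50$)
$\left(M{\left(12,-3 \right)} + k{\left(0,1 \right)}\right)^{2} = \left(-50 + \frac{0 + 1}{6 + 0}\right)^{2} = \left(-50 + \frac{1}{6} \cdot 1\right)^{2} = \left(-50 + \frac{1}{6}\right)^{2} = \left(- \frac{299}{6}\right)^{2} = \frac{89401}{36}$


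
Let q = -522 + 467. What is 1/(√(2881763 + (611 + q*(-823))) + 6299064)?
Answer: 6299064/39678204348457 - √2927639/39678204348457 ≈ 1.5871e-7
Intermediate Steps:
q = -55
1/(√(2881763 + (611 + q*(-823))) + 6299064) = 1/(√(2881763 + (611 - 55*(-823))) + 6299064) = 1/(√(2881763 + (611 + 45265)) + 6299064) = 1/(√(2881763 + 45876) + 6299064) = 1/(√2927639 + 6299064) = 1/(6299064 + √2927639)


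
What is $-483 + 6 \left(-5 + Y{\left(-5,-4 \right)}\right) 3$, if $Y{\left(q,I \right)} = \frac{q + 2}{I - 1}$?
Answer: $- \frac{2811}{5} \approx -562.2$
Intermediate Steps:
$Y{\left(q,I \right)} = \frac{2 + q}{-1 + I}$
$-483 + 6 \left(-5 + Y{\left(-5,-4 \right)}\right) 3 = -483 + 6 \left(-5 + \frac{2 - 5}{-1 - 4}\right) 3 = -483 + 6 \left(-5 + \frac{1}{-5} \left(-3\right)\right) 3 = -483 + 6 \left(-5 - - \frac{3}{5}\right) 3 = -483 + 6 \left(-5 + \frac{3}{5}\right) 3 = -483 + 6 \left(- \frac{22}{5}\right) 3 = -483 - \frac{396}{5} = - \frac{2811}{5}$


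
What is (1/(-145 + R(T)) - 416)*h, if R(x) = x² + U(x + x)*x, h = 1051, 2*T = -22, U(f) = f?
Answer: -95312037/218 ≈ -4.3721e+5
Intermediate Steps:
T = -11 (T = (½)*(-22) = -11)
R(x) = 3*x² (R(x) = x² + (x + x)*x = x² + (2*x)*x = x² + 2*x² = 3*x²)
(1/(-145 + R(T)) - 416)*h = (1/(-145 + 3*(-11)²) - 416)*1051 = (1/(-145 + 3*121) - 416)*1051 = (1/(-145 + 363) - 416)*1051 = (1/218 - 416)*1051 = -90687/218*1051 = -95312037/218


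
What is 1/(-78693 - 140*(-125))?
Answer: -1/61193 ≈ -1.6342e-5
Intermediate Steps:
1/(-78693 - 140*(-125)) = 1/(-78693 + 17500) = 1/(-61193) = -1/61193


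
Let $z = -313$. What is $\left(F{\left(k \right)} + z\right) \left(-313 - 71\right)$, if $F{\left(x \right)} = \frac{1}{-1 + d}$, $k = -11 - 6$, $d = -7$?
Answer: $120240$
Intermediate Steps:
$k = -17$
$F{\left(x \right)} = - \frac{1}{8}$ ($F{\left(x \right)} = \frac{1}{-1 - 7} = \frac{1}{-8} = - \frac{1}{8}$)
$\left(F{\left(k \right)} + z\right) \left(-313 - 71\right) = \left(- \frac{1}{8} - 313\right) \left(-313 - 71\right) = \left(- \frac{2505}{8}\right) \left(-384\right) = 120240$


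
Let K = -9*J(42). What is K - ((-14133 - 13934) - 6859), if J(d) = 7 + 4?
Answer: 34827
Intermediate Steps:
J(d) = 11
K = -99 (K = -9*11 = -99)
K - ((-14133 - 13934) - 6859) = -99 - ((-14133 - 13934) - 6859) = -99 - (-28067 - 6859) = -99 - 1*(-34926) = -99 + 34926 = 34827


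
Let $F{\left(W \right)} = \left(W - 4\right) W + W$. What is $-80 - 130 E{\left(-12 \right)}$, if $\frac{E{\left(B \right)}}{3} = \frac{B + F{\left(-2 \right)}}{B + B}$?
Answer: $- \frac{225}{2} \approx -112.5$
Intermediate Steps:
$F{\left(W \right)} = W + W \left(-4 + W\right)$ ($F{\left(W \right)} = \left(W - 4\right) W + W = \left(-4 + W\right) W + W = W \left(-4 + W\right) + W = W + W \left(-4 + W\right)$)
$E{\left(B \right)} = \frac{3 \left(10 + B\right)}{2 B}$ ($E{\left(B \right)} = 3 \frac{B - 2 \left(-3 - 2\right)}{B + B} = 3 \frac{B - -10}{2 B} = 3 \left(B + 10\right) \frac{1}{2 B} = 3 \left(10 + B\right) \frac{1}{2 B} = 3 \frac{10 + B}{2 B} = \frac{3 \left(10 + B\right)}{2 B}$)
$-80 - 130 E{\left(-12 \right)} = -80 - 130 \left(\frac{3}{2} + \frac{15}{-12}\right) = -80 - 130 \left(\frac{3}{2} + 15 \left(- \frac{1}{12}\right)\right) = -80 - 130 \left(\frac{3}{2} - \frac{5}{4}\right) = -80 - \frac{65}{2} = - \frac{225}{2}$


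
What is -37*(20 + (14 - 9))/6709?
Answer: -925/6709 ≈ -0.13787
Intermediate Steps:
-37*(20 + (14 - 9))/6709 = -37*(20 + 5)*(1/6709) = -37*25*(1/6709) = -925*1/6709 = -925/6709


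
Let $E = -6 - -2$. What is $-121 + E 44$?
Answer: $-297$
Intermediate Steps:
$E = -4$ ($E = -6 + 2 = -4$)
$-121 + E 44 = -121 - 176 = -297$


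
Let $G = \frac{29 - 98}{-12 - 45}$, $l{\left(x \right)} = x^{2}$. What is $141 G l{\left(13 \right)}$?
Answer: $\frac{548067}{19} \approx 28846.0$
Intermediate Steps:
$G = \frac{23}{19}$ ($G = - \frac{69}{-57} = \left(-69\right) \left(- \frac{1}{57}\right) = \frac{23}{19} \approx 1.2105$)
$141 G l{\left(13 \right)} = 141 \cdot \frac{23}{19} \cdot 13^{2} = \frac{3243}{19} \cdot 169 = \frac{548067}{19}$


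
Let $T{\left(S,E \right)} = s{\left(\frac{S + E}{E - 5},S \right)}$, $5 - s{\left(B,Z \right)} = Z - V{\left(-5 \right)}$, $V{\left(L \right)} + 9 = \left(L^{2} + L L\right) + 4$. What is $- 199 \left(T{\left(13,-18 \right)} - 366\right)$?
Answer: $65471$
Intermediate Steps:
$V{\left(L \right)} = -5 + 2 L^{2}$ ($V{\left(L \right)} = -9 + \left(\left(L^{2} + L L\right) + 4\right) = -9 + \left(\left(L^{2} + L^{2}\right) + 4\right) = -9 + \left(2 L^{2} + 4\right) = -9 + \left(4 + 2 L^{2}\right) = -5 + 2 L^{2}$)
$s{\left(B,Z \right)} = 50 - Z$ ($s{\left(B,Z \right)} = 5 - \left(Z - \left(-5 + 2 \left(-5\right)^{2}\right)\right) = 5 - \left(Z - \left(-5 + 2 \cdot 25\right)\right) = 5 - \left(Z - \left(-5 + 50\right)\right) = 5 - \left(Z - 45\right) = 5 - \left(-45 + Z\right) = 50 - Z$)
$T{\left(S,E \right)} = 50 - S$
$- 199 \left(T{\left(13,-18 \right)} - 366\right) = - 199 \left(\left(50 - 13\right) - 366\right) = - 199 \left(37 - 366\right) = \left(-199\right) \left(-329\right) = 65471$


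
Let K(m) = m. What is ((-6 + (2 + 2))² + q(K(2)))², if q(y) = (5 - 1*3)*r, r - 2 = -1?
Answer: 36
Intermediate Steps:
r = 1 (r = 2 - 1 = 1)
q(y) = 2 (q(y) = (5 - 1*3)*1 = (5 - 3)*1 = 2*1 = 2)
((-6 + (2 + 2))² + q(K(2)))² = ((-6 + (2 + 2))² + 2)² = ((-6 + 4)² + 2)² = ((-2)² + 2)² = (4 + 2)² = 6² = 36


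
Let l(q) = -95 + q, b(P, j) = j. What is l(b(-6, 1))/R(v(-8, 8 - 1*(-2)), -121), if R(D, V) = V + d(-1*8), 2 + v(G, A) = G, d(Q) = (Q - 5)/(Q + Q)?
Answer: 1504/1923 ≈ 0.78211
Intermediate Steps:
d(Q) = (-5 + Q)/(2*Q) (d(Q) = (-5 + Q)/((2*Q)) = (-5 + Q)*(1/(2*Q)) = (-5 + Q)/(2*Q))
v(G, A) = -2 + G
R(D, V) = 13/16 + V (R(D, V) = V + (-5 - 1*8)/(2*((-1*8))) = V + (½)*(-5 - 8)/(-8) = V + (½)*(-⅛)*(-13) = V + 13/16 = 13/16 + V)
l(b(-6, 1))/R(v(-8, 8 - 1*(-2)), -121) = (-95 + 1)/(13/16 - 121) = -94/(-1923/16) = -94*(-16/1923) = 1504/1923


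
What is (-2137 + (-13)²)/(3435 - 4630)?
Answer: 1968/1195 ≈ 1.6469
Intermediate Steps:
(-2137 + (-13)²)/(3435 - 4630) = (-2137 + 169)/(-1195) = -1968*(-1/1195) = 1968/1195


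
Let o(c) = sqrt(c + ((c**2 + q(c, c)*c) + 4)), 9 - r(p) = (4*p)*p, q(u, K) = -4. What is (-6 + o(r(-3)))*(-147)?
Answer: 882 - 147*sqrt(814) ≈ -3312.0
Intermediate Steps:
r(p) = 9 - 4*p**2 (r(p) = 9 - 4*p*p = 9 - 4*p**2)
o(c) = sqrt(4 + c**2 - 3*c) (o(c) = sqrt(c + ((c**2 - 4*c) + 4)) = sqrt(c + (4 + c**2 - 4*c)) = sqrt(4 + c**2 - 3*c))
(-6 + o(r(-3)))*(-147) = (-6 + sqrt(4 + (9 - 4*(-3)**2)**2 - 3*(9 - 4*(-3)**2)))*(-147) = (-6 + sqrt(4 + (9 - 4*9)**2 - 3*(9 - 4*9)))*(-147) = (-6 + sqrt(4 + (9 - 36)**2 - 3*(9 - 36)))*(-147) = (-6 + sqrt(4 + (-27)**2 - 3*(-27)))*(-147) = (-6 + sqrt(4 + 729 + 81))*(-147) = (-6 + sqrt(814))*(-147) = 882 - 147*sqrt(814)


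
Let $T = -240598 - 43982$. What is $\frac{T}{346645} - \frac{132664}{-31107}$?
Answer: $\frac{7426976444}{2156617203} \approx 3.4438$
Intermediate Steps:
$T = -284580$ ($T = -240598 - 43982 = -284580$)
$\frac{T}{346645} - \frac{132664}{-31107} = - \frac{284580}{346645} - \frac{132664}{-31107} = \left(-284580\right) \frac{1}{346645} - - \frac{132664}{31107} = - \frac{56916}{69329} + \frac{132664}{31107} = \frac{7426976444}{2156617203}$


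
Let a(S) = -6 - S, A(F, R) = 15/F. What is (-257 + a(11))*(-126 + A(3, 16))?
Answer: 33154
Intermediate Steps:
(-257 + a(11))*(-126 + A(3, 16)) = (-257 + (-6 - 1*11))*(-126 + 15/3) = (-257 + (-6 - 11))*(-126 + 15*(⅓)) = (-257 - 17)*(-126 + 5) = -274*(-121) = 33154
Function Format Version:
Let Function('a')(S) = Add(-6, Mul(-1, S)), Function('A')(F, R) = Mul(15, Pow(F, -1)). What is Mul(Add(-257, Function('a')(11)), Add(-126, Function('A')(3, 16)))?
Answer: 33154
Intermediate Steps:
Mul(Add(-257, Function('a')(11)), Add(-126, Function('A')(3, 16))) = Mul(Add(-257, Add(-6, Mul(-1, 11))), Add(-126, Mul(15, Pow(3, -1)))) = Mul(Add(-257, Add(-6, -11)), Add(-126, Mul(15, Rational(1, 3)))) = Mul(Add(-257, -17), Add(-126, 5)) = Mul(-274, -121) = 33154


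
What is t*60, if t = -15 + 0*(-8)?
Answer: -900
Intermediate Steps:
t = -15 (t = -15 + 0 = -15)
t*60 = -15*60 = -900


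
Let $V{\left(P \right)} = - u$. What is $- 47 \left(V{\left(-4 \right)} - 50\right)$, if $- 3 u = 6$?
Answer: $2256$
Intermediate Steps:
$u = -2$ ($u = \left(- \frac{1}{3}\right) 6 = -2$)
$V{\left(P \right)} = 2$ ($V{\left(P \right)} = \left(-1\right) \left(-2\right) = 2$)
$- 47 \left(V{\left(-4 \right)} - 50\right) = - 47 \left(2 - 50\right) = \left(-47\right) \left(-48\right) = 2256$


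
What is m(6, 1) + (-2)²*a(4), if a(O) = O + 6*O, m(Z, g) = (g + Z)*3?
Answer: 133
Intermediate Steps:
m(Z, g) = 3*Z + 3*g (m(Z, g) = (Z + g)*3 = 3*Z + 3*g)
a(O) = 7*O
m(6, 1) + (-2)²*a(4) = (3*6 + 3*1) + (-2)²*(7*4) = (18 + 3) + 4*28 = 21 + 112 = 133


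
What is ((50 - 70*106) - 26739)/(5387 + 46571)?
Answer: -34109/51958 ≈ -0.65647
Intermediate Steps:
((50 - 70*106) - 26739)/(5387 + 46571) = ((50 - 7420) - 26739)/51958 = (-7370 - 26739)*(1/51958) = -34109*1/51958 = -34109/51958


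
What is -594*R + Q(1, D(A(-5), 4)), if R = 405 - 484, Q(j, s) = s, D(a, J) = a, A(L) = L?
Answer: 46921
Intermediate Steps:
R = -79
-594*R + Q(1, D(A(-5), 4)) = -594*(-79) - 5 = 46926 - 5 = 46921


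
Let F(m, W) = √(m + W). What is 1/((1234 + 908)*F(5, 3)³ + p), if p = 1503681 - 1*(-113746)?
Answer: 231061/373388708623 - 4896*√2/373388708623 ≈ 6.0028e-7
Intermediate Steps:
p = 1617427 (p = 1503681 + 113746 = 1617427)
F(m, W) = √(W + m)
1/((1234 + 908)*F(5, 3)³ + p) = 1/((1234 + 908)*(√(3 + 5))³ + 1617427) = 1/(2142*(√8)³ + 1617427) = 1/(2142*(2*√2)³ + 1617427) = 1/(2142*(16*√2) + 1617427) = 1/(34272*√2 + 1617427) = 1/(1617427 + 34272*√2)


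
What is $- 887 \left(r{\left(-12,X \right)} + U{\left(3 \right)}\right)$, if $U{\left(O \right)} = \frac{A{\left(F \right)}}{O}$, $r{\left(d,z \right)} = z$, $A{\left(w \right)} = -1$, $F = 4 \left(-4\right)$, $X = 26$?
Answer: $- \frac{68299}{3} \approx -22766.0$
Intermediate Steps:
$F = -16$
$U{\left(O \right)} = - \frac{1}{O}$
$- 887 \left(r{\left(-12,X \right)} + U{\left(3 \right)}\right) = - 887 \left(26 - \frac{1}{3}\right) = \left(-887\right) \frac{77}{3} = - \frac{68299}{3}$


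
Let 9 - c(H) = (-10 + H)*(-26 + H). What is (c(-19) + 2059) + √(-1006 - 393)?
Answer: 763 + I*√1399 ≈ 763.0 + 37.403*I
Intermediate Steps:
c(H) = 9 - (-26 + H)*(-10 + H) (c(H) = 9 - (-10 + H)*(-26 + H) = 9 - (-26 + H)*(-10 + H))
(c(-19) + 2059) + √(-1006 - 393) = ((-251 - 1*(-19)² + 36*(-19)) + 2059) + √(-1006 - 393) = ((-251 - 1*361 - 684) + 2059) + √(-1399) = ((-251 - 361 - 684) + 2059) + I*√1399 = (-1296 + 2059) + I*√1399 = 763 + I*√1399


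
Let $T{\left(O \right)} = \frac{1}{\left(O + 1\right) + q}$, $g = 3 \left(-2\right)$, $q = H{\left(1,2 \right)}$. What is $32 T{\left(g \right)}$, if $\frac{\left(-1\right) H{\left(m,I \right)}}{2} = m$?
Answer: $- \frac{32}{7} \approx -4.5714$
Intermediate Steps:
$H{\left(m,I \right)} = - 2 m$
$q = -2$ ($q = \left(-2\right) 1 = -2$)
$g = -6$
$T{\left(O \right)} = \frac{1}{-1 + O}$ ($T{\left(O \right)} = \frac{1}{\left(O + 1\right) - 2} = \frac{1}{\left(1 + O\right) - 2} = \frac{1}{-1 + O}$)
$32 T{\left(g \right)} = \frac{32}{-1 - 6} = \frac{32}{-7} = 32 \left(- \frac{1}{7}\right) = - \frac{32}{7}$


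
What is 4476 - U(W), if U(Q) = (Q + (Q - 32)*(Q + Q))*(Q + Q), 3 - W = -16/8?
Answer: 7126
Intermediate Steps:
W = 5 (W = 3 - (-16)/8 = 3 - 1*(-2) = 3 + 2 = 5)
U(Q) = 2*Q*(Q + 2*Q*(-32 + Q)) (U(Q) = (Q + (-32 + Q)*(2*Q))*(2*Q) = (Q + 2*Q*(-32 + Q))*(2*Q) = 2*Q*(Q + 2*Q*(-32 + Q)))
4476 - U(W) = 4476 - 5²*(-126 + 4*5) = 4476 - 25*(-126 + 20) = 4476 - 25*(-106) = 4476 - 1*(-2650) = 4476 + 2650 = 7126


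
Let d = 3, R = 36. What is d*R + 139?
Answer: 247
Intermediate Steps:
d*R + 139 = 3*36 + 139 = 108 + 139 = 247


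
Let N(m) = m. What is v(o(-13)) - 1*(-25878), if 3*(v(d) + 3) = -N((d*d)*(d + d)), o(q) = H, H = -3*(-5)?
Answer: 23625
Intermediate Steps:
H = 15
o(q) = 15
v(d) = -3 - 2*d³/3 (v(d) = -3 + (-d*d*(d + d))/3 = -3 + (-d²*2*d)/3 = -3 + (-2*d³)/3 = -3 - 2*d³/3)
v(o(-13)) - 1*(-25878) = (-3 - ⅔*15³) - 1*(-25878) = (-3 - ⅔*3375) + 25878 = (-3 - 2250) + 25878 = -2253 + 25878 = 23625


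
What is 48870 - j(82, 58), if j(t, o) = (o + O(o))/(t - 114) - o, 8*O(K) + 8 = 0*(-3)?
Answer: 1565753/32 ≈ 48930.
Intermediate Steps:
O(K) = -1 (O(K) = -1 + (0*(-3))/8 = -1 + (⅛)*0 = -1 + 0 = -1)
j(t, o) = -o + (-1 + o)/(-114 + t) (j(t, o) = (o - 1)/(t - 114) - o = (-1 + o)/(-114 + t) - o = -o + (-1 + o)/(-114 + t))
48870 - j(82, 58) = 48870 - (-1 + 115*58 - 1*58*82)/(-114 + 82) = 48870 - (-1 + 6670 - 4756)/(-32) = 48870 - (-1)*1913/32 = 48870 - 1*(-1913/32) = 48870 + 1913/32 = 1565753/32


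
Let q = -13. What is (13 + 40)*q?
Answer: -689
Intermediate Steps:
(13 + 40)*q = (13 + 40)*(-13) = 53*(-13) = -689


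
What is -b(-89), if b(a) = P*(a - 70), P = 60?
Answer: 9540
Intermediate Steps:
b(a) = -4200 + 60*a (b(a) = 60*(a - 70) = 60*(-70 + a) = -4200 + 60*a)
-b(-89) = -(-4200 + 60*(-89)) = -(-4200 - 5340) = -1*(-9540) = 9540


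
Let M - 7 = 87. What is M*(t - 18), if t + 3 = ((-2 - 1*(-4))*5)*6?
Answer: 3666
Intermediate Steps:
t = 57 (t = -3 + ((-2 - 1*(-4))*5)*6 = -3 + ((-2 + 4)*5)*6 = -3 + (2*5)*6 = -3 + 10*6 = -3 + 60 = 57)
M = 94 (M = 7 + 87 = 94)
M*(t - 18) = 94*(57 - 18) = 94*39 = 3666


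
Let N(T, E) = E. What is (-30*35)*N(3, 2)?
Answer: -2100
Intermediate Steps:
(-30*35)*N(3, 2) = -30*35*2 = -1050*2 = -2100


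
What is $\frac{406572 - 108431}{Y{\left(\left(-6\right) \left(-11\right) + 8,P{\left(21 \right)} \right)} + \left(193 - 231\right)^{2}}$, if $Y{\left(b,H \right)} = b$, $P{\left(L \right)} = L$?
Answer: $\frac{298141}{1518} \approx 196.4$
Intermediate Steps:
$\frac{406572 - 108431}{Y{\left(\left(-6\right) \left(-11\right) + 8,P{\left(21 \right)} \right)} + \left(193 - 231\right)^{2}} = \frac{406572 - 108431}{\left(\left(-6\right) \left(-11\right) + 8\right) + \left(193 - 231\right)^{2}} = \frac{298141}{\left(66 + 8\right) + \left(-38\right)^{2}} = \frac{298141}{74 + 1444} = \frac{298141}{1518}$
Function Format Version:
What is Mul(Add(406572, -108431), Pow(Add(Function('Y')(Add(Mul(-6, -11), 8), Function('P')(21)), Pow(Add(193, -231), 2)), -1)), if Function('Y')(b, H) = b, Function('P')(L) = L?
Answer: Rational(298141, 1518) ≈ 196.40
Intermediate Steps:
Mul(Add(406572, -108431), Pow(Add(Function('Y')(Add(Mul(-6, -11), 8), Function('P')(21)), Pow(Add(193, -231), 2)), -1)) = Mul(Add(406572, -108431), Pow(Add(Add(Mul(-6, -11), 8), Pow(Add(193, -231), 2)), -1)) = Mul(298141, Pow(Add(Add(66, 8), Pow(-38, 2)), -1)) = Mul(298141, Pow(Add(74, 1444), -1)) = Mul(298141, Pow(1518, -1)) = Mul(298141, Rational(1, 1518)) = Rational(298141, 1518)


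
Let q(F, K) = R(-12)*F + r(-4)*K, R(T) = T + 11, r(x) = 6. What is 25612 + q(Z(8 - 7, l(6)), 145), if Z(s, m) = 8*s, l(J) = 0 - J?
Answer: 26474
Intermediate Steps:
l(J) = -J
R(T) = 11 + T
q(F, K) = -F + 6*K (q(F, K) = (11 - 12)*F + 6*K = -F + 6*K)
25612 + q(Z(8 - 7, l(6)), 145) = 25612 + (-8*(8 - 7) + 6*145) = 25612 + (-8 + 870) = 25612 + 862 = 26474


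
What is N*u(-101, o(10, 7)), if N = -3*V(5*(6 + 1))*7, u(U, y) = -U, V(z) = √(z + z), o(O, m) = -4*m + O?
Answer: -2121*√70 ≈ -17746.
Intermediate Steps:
o(O, m) = O - 4*m
V(z) = √2*√z (V(z) = √(2*z) = √2*√z)
N = -21*√70 (N = -3*√2*√(5*(6 + 1))*7 = -3*√2*√(5*7)*7 = -3*√2*√35*7 = -3*√70*7 = -21*√70 ≈ -175.70)
N*u(-101, o(10, 7)) = (-21*√70)*(-1*(-101)) = -21*√70*101 = -2121*√70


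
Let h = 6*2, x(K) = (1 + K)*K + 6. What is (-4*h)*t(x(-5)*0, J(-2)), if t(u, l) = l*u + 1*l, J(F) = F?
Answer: 96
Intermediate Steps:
x(K) = 6 + K*(1 + K) (x(K) = K*(1 + K) + 6 = 6 + K*(1 + K))
h = 12
t(u, l) = l + l*u (t(u, l) = l*u + l = l + l*u)
(-4*h)*t(x(-5)*0, J(-2)) = (-4*12)*(-2*(1 + (6 - 5 + (-5)²)*0)) = -(-96)*(1 + (6 - 5 + 25)*0) = -(-96)*(1 + 26*0) = -(-96)*(1 + 0) = -(-96) = -48*(-2) = 96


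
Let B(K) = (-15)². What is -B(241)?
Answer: -225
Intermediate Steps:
B(K) = 225
-B(241) = -1*225 = -225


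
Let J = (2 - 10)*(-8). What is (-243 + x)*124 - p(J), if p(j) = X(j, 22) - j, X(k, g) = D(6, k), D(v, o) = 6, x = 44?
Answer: -24618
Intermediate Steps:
X(k, g) = 6
J = 64 (J = -8*(-8) = 64)
p(j) = 6 - j
(-243 + x)*124 - p(J) = (-243 + 44)*124 - (6 - 1*64) = -199*124 - (6 - 64) = -24676 - 1*(-58) = -24676 + 58 = -24618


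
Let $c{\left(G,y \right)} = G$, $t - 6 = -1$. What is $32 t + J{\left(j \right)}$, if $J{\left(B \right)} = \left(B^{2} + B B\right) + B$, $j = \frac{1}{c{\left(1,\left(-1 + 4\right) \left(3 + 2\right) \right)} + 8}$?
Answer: $\frac{12971}{81} \approx 160.14$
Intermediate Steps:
$t = 5$ ($t = 6 - 1 = 5$)
$j = \frac{1}{9}$ ($j = \frac{1}{1 + 8} = \frac{1}{9} \approx 0.11111$)
$J{\left(B \right)} = B + 2 B^{2}$ ($J{\left(B \right)} = \left(B^{2} + B^{2}\right) + B = 2 B^{2} + B = B + 2 B^{2}$)
$32 t + J{\left(j \right)} = 32 \cdot 5 + \frac{1 + 2 \cdot \frac{1}{9}}{9} = 160 + \frac{1 + \frac{2}{9}}{9} = 160 + \frac{1}{9} \cdot \frac{11}{9} = 160 + \frac{11}{81} = \frac{12971}{81}$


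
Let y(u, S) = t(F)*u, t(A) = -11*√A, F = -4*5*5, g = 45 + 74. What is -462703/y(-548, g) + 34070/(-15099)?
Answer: -34070/15099 + 462703*I/60280 ≈ -2.2564 + 7.6759*I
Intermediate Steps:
g = 119
F = -100 (F = -20*5 = -100)
y(u, S) = -110*I*u (y(u, S) = (-110*I)*u = -110*I*u)
-462703/y(-548, g) + 34070/(-15099) = -462703*(-I/60280) + 34070/(-15099) = -462703*(-I/60280) + 34070*(-1/15099) = -(-462703)*I/60280 - 34070/15099 = 462703*I/60280 - 34070/15099 = -34070/15099 + 462703*I/60280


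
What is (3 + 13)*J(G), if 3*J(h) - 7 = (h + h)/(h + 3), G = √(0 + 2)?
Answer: 240/7 + 32*√2/7 ≈ 40.751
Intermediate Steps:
G = √2 ≈ 1.4142
J(h) = 7/3 + 2*h/(3*(3 + h)) (J(h) = 7/3 + ((h + h)/(h + 3))/3 = 7/3 + ((2*h)/(3 + h))/3 = 7/3 + (2*h/(3 + h))/3 = 7/3 + 2*h/(3*(3 + h)))
(3 + 13)*J(G) = (3 + 13)*((7 + 3*√2)/(3 + √2)) = 16*((7 + 3*√2)/(3 + √2)) = 16*(7 + 3*√2)/(3 + √2)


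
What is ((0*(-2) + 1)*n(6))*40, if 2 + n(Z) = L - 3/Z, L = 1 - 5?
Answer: -260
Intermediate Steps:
L = -4
n(Z) = -6 - 3/Z (n(Z) = -2 + (-4 - 3/Z) = -6 - 3/Z)
((0*(-2) + 1)*n(6))*40 = ((0*(-2) + 1)*(-6 - 3/6))*40 = ((0 + 1)*(-6 - 3*⅙))*40 = (1*(-6 - ½))*40 = (1*(-13/2))*40 = -13/2*40 = -260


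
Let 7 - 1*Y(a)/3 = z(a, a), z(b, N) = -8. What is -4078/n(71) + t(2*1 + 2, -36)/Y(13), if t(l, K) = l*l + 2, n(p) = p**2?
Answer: -10308/25205 ≈ -0.40897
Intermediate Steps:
Y(a) = 45 (Y(a) = 21 - 3*(-8) = 21 + 24 = 45)
t(l, K) = 2 + l**2 (t(l, K) = l**2 + 2 = 2 + l**2)
-4078/n(71) + t(2*1 + 2, -36)/Y(13) = -4078/(71**2) + (2 + (2*1 + 2)**2)/45 = -4078/5041 + (2 + (2 + 2)**2)*(1/45) = -4078*1/5041 + (2 + 4**2)*(1/45) = -4078/5041 + (2 + 16)*(1/45) = -4078/5041 + 18*(1/45) = -4078/5041 + 2/5 = -10308/25205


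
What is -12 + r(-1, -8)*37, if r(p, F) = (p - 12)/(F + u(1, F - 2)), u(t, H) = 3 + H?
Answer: 301/15 ≈ 20.067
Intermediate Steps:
r(p, F) = (-12 + p)/(1 + 2*F) (r(p, F) = (p - 12)/(F + (3 + (F - 2))) = (-12 + p)/(F + (3 + (-2 + F))) = (-12 + p)/(F + (1 + F)) = (-12 + p)/(1 + 2*F))
-12 + r(-1, -8)*37 = -12 + ((-12 - 1)/(1 + 2*(-8)))*37 = -12 + (-13/(1 - 16))*37 = -12 + (-13/(-15))*37 = -12 - 1/15*(-13)*37 = -12 + (13/15)*37 = -12 + 481/15 = 301/15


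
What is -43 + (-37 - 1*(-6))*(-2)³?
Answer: 205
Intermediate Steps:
-43 + (-37 - 1*(-6))*(-2)³ = -43 + (-37 + 6)*(-8) = -43 - 31*(-8) = -43 + 248 = 205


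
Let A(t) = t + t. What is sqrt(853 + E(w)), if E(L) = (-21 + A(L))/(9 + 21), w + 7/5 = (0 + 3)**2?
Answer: sqrt(767526)/30 ≈ 29.203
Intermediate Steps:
w = 38/5 (w = -7/5 + (0 + 3)**2 = -7/5 + 3**2 = -7/5 + 9 = 38/5 ≈ 7.6000)
A(t) = 2*t
E(L) = -7/10 + L/15 (E(L) = (-21 + 2*L)/(9 + 21) = (-21 + 2*L)/30 = (-21 + 2*L)*(1/30) = -7/10 + L/15)
sqrt(853 + E(w)) = sqrt(853 + (-7/10 + (1/15)*(38/5))) = sqrt(853 + (-7/10 + 38/75)) = sqrt(853 - 29/150) = sqrt(127921/150) = sqrt(767526)/30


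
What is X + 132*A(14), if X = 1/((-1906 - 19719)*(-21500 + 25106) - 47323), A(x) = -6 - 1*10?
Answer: -164793178177/78027073 ≈ -2112.0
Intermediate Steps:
A(x) = -16 (A(x) = -6 - 10 = -16)
X = -1/78027073 (X = 1/(-21625*3606 - 47323) = 1/(-77979750 - 47323) = 1/(-78027073) = -1/78027073 ≈ -1.2816e-8)
X + 132*A(14) = -1/78027073 + 132*(-16) = -1/78027073 - 2112 = -164793178177/78027073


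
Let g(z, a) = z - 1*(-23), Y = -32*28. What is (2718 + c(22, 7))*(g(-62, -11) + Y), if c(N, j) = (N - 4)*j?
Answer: -2659140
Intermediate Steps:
c(N, j) = j*(-4 + N) (c(N, j) = (-4 + N)*j = j*(-4 + N))
Y = -896
g(z, a) = 23 + z (g(z, a) = z + 23 = 23 + z)
(2718 + c(22, 7))*(g(-62, -11) + Y) = (2718 + 7*(-4 + 22))*((23 - 62) - 896) = (2718 + 7*18)*(-39 - 896) = (2718 + 126)*(-935) = 2844*(-935) = -2659140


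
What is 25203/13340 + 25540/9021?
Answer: 568059863/120340140 ≈ 4.7205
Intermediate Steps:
25203/13340 + 25540/9021 = 568059863/120340140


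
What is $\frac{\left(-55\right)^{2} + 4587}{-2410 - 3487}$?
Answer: $- \frac{7612}{5897} \approx -1.2908$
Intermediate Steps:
$\frac{\left(-55\right)^{2} + 4587}{-2410 - 3487} = \frac{3025 + 4587}{-5897} = 7612 \left(- \frac{1}{5897}\right) = - \frac{7612}{5897}$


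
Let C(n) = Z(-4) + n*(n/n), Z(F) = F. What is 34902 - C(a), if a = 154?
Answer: 34752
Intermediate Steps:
C(n) = -4 + n (C(n) = -4 + n*(n/n) = -4 + n*1 = -4 + n)
34902 - C(a) = 34902 - (-4 + 154) = 34902 - 1*150 = 34902 - 150 = 34752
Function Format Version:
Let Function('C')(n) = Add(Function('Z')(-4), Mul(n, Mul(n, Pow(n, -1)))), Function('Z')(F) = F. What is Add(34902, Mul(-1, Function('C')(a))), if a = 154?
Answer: 34752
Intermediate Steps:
Function('C')(n) = Add(-4, n) (Function('C')(n) = Add(-4, Mul(n, Mul(n, Pow(n, -1)))) = Add(-4, Mul(n, 1)) = Add(-4, n))
Add(34902, Mul(-1, Function('C')(a))) = Add(34902, Mul(-1, Add(-4, 154))) = Add(34902, Mul(-1, 150)) = Add(34902, -150) = 34752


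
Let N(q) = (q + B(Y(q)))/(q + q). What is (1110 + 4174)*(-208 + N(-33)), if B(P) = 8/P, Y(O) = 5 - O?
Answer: -687472178/627 ≈ -1.0964e+6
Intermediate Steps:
N(q) = (q + 8/(5 - q))/(2*q) (N(q) = (q + 8/(5 - q))/(q + q) = (q + 8/(5 - q))/((2*q)) = (q + 8/(5 - q))*(1/(2*q)) = (q + 8/(5 - q))/(2*q))
(1110 + 4174)*(-208 + N(-33)) = (1110 + 4174)*(-208 + (½)*(-8 - 33*(-5 - 33))/(-33*(-5 - 33))) = 5284*(-208 + (½)*(-1/33)*(-8 - 33*(-38))/(-38)) = 5284*(-208 + (½)*(-1/33)*(-1/38)*(-8 + 1254)) = 5284*(-208 + (½)*(-1/33)*(-1/38)*1246) = 5284*(-208 + 623/1254) = 5284*(-260209/1254) = -687472178/627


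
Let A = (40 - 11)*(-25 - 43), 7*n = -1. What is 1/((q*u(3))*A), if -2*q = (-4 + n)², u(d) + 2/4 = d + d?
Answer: 49/4560743 ≈ 1.0744e-5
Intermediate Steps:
n = -⅐ (n = (⅐)*(-1) = -⅐ ≈ -0.14286)
u(d) = -½ + 2*d (u(d) = -½ + (d + d) = -½ + 2*d)
q = -841/98 (q = -(-4 - ⅐)²/2 = -(-29/7)²/2 = -½*841/49 = -841/98 ≈ -8.5816)
A = -1972 (A = 29*(-68) = -1972)
1/((q*u(3))*A) = 1/(-841*(-½ + 2*3)/98*(-1972)) = 1/(-841*(-½ + 6)/98*(-1972)) = 1/(-841/98*11/2*(-1972)) = 1/(-9251/196*(-1972)) = 1/(4560743/49) = 49/4560743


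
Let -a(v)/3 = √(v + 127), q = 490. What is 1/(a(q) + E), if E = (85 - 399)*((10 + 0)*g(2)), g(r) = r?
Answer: -6280/39432847 + 3*√617/39432847 ≈ -0.00015737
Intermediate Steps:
a(v) = -3*√(127 + v) (a(v) = -3*√(v + 127) = -3*√(127 + v))
E = -6280 (E = (85 - 399)*((10 + 0)*2) = -3140*2 = -314*20 = -6280)
1/(a(q) + E) = 1/(-3*√(127 + 490) - 6280) = 1/(-3*√617 - 6280) = 1/(-6280 - 3*√617)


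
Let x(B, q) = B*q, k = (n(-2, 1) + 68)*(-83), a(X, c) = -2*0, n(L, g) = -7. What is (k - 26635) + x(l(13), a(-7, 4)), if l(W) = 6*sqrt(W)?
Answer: -31698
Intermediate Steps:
a(X, c) = 0
k = -5063 (k = (-7 + 68)*(-83) = 61*(-83) = -5063)
(k - 26635) + x(l(13), a(-7, 4)) = (-5063 - 26635) + (6*sqrt(13))*0 = -31698 + 0 = -31698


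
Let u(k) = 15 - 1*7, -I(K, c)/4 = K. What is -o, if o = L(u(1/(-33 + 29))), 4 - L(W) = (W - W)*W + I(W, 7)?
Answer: -36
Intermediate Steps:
I(K, c) = -4*K
u(k) = 8 (u(k) = 15 - 7 = 8)
L(W) = 4 + 4*W (L(W) = 4 - ((W - W)*W - 4*W) = 4 - (0*W - 4*W) = 4 - (0 - 4*W) = 4 - (-4)*W = 4 + 4*W)
o = 36 (o = 4 + 4*8 = 4 + 32 = 36)
-o = -1*36 = -36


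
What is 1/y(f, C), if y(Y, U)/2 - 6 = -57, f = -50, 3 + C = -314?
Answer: -1/102 ≈ -0.0098039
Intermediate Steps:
C = -317 (C = -3 - 314 = -317)
y(Y, U) = -102 (y(Y, U) = 12 + 2*(-57) = 12 - 114 = -102)
1/y(f, C) = 1/(-102) = -1/102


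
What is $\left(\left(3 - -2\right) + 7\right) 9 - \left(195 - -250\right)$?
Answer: $-337$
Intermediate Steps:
$\left(\left(3 - -2\right) + 7\right) 9 - \left(195 - -250\right) = \left(\left(3 + 2\right) + 7\right) 9 - \left(195 + 250\right) = \left(5 + 7\right) 9 - 445 = 12 \cdot 9 - 445 = 108 - 445 = -337$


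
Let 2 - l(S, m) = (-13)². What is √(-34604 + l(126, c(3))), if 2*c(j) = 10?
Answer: I*√34771 ≈ 186.47*I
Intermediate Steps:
c(j) = 5 (c(j) = (½)*10 = 5)
l(S, m) = -167 (l(S, m) = 2 - 1*(-13)² = 2 - 1*169 = 2 - 169 = -167)
√(-34604 + l(126, c(3))) = √(-34604 - 167) = √(-34771) = I*√34771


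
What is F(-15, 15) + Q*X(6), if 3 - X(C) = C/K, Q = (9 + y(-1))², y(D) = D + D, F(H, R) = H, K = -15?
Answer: 758/5 ≈ 151.60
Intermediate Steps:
y(D) = 2*D
Q = 49 (Q = (9 + 2*(-1))² = (9 - 2)² = 7² = 49)
X(C) = 3 + C/15 (X(C) = 3 - C/(-15) = 3 - C*(-1)/15 = 3 - (-1)*C/15 = 3 + C/15)
F(-15, 15) + Q*X(6) = -15 + 49*(3 + (1/15)*6) = -15 + 49*(3 + ⅖) = -15 + 49*(17/5) = -15 + 833/5 = 758/5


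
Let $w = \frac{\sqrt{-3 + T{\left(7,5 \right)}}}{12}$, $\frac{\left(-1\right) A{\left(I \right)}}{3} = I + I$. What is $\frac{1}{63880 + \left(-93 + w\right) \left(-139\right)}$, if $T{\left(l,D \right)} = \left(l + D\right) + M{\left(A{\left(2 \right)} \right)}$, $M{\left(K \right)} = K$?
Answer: $\frac{3686736}{283167151273} + \frac{556 i \sqrt{3}}{283167151273} \approx 1.302 \cdot 10^{-5} + 3.4009 \cdot 10^{-9} i$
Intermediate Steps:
$A{\left(I \right)} = - 6 I$ ($A{\left(I \right)} = - 3 \left(I + I\right) = - 3 \cdot 2 I = - 6 I$)
$T{\left(l,D \right)} = -12 + D + l$ ($T{\left(l,D \right)} = \left(l + D\right) - 12 = \left(D + l\right) - 12 = -12 + D + l$)
$w = \frac{i \sqrt{3}}{12}$ ($w = \frac{\sqrt{-3 + \left(-12 + 5 + 7\right)}}{12} = \sqrt{-3 + 0} \cdot \frac{1}{12} = \sqrt{-3} \cdot \frac{1}{12} = i \sqrt{3} \cdot \frac{1}{12} = \frac{i \sqrt{3}}{12} \approx 0.14434 i$)
$\frac{1}{63880 + \left(-93 + w\right) \left(-139\right)} = \frac{1}{63880 + \left(-93 + \frac{i \sqrt{3}}{12}\right) \left(-139\right)} = \frac{1}{63880 + \left(12927 - \frac{139 i \sqrt{3}}{12}\right)} = \frac{1}{76807 - \frac{139 i \sqrt{3}}{12}}$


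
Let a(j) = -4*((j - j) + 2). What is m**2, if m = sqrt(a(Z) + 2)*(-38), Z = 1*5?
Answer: -8664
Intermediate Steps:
Z = 5
a(j) = -8 (a(j) = -4*(0 + 2) = -4*2 = -8)
m = -38*I*sqrt(6) (m = sqrt(-8 + 2)*(-38) = sqrt(-6)*(-38) = (I*sqrt(6))*(-38) = -38*I*sqrt(6) ≈ -93.081*I)
m**2 = (-38*I*sqrt(6))**2 = -8664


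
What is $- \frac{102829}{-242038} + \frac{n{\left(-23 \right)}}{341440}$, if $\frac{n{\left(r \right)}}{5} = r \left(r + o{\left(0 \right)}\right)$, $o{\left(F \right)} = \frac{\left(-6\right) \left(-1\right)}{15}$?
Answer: $\frac{17869495261}{41320727360} \approx 0.43246$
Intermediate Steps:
$o{\left(F \right)} = \frac{2}{5}$ ($o{\left(F \right)} = 6 \cdot \frac{1}{15} = \frac{2}{5}$)
$n{\left(r \right)} = 5 r \left(\frac{2}{5} + r\right)$ ($n{\left(r \right)} = 5 r \left(r + \frac{2}{5}\right) = 5 r \left(\frac{2}{5} + r\right)$)
$- \frac{102829}{-242038} + \frac{n{\left(-23 \right)}}{341440} = - \frac{102829}{-242038} + \frac{\left(-23\right) \left(2 + 5 \left(-23\right)\right)}{341440} = \left(-102829\right) \left(- \frac{1}{242038}\right) + - 23 \left(2 - 115\right) \frac{1}{341440} = \frac{102829}{242038} + \left(-23\right) \left(-113\right) \frac{1}{341440} = \frac{102829}{242038} + 2599 \cdot \frac{1}{341440} = \frac{102829}{242038} + \frac{2599}{341440} = \frac{17869495261}{41320727360}$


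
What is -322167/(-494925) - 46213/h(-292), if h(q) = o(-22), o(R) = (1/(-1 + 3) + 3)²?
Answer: -30490696639/8083775 ≈ -3771.8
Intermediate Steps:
o(R) = 49/4 (o(R) = (1/2 + 3)² = (½ + 3)² = (7/2)² = 49/4)
h(q) = 49/4
-322167/(-494925) - 46213/h(-292) = -322167/(-494925) - 46213/49/4 = -322167*(-1/494925) - 46213*4/49 = 107389/164975 - 184852/49 = -30490696639/8083775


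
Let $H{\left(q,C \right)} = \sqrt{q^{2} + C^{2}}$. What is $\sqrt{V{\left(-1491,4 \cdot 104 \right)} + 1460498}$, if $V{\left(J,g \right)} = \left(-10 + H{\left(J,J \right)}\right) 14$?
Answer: $\sqrt{1460358 + 20874 \sqrt{2}} \approx 1220.6$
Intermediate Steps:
$H{\left(q,C \right)} = \sqrt{C^{2} + q^{2}}$
$V{\left(J,g \right)} = -140 + 14 \sqrt{2} \sqrt{J^{2}}$ ($V{\left(J,g \right)} = \left(-10 + \sqrt{J^{2} + J^{2}}\right) 14 = \left(-10 + \sqrt{2 J^{2}}\right) 14 = \left(-10 + \sqrt{2} \sqrt{J^{2}}\right) 14 = -140 + 14 \sqrt{2} \sqrt{J^{2}}$)
$\sqrt{V{\left(-1491,4 \cdot 104 \right)} + 1460498} = \sqrt{\left(-140 + 14 \sqrt{2} \sqrt{\left(-1491\right)^{2}}\right) + 1460498} = \sqrt{\left(-140 + 14 \sqrt{2} \sqrt{2223081}\right) + 1460498} = \sqrt{\left(-140 + 14 \sqrt{2} \cdot 1491\right) + 1460498} = \sqrt{\left(-140 + 20874 \sqrt{2}\right) + 1460498} = \sqrt{1460358 + 20874 \sqrt{2}}$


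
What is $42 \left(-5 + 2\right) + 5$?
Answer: $-121$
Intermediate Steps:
$42 \left(-5 + 2\right) + 5 = 42 \left(-3\right) + 5 = -126 + 5 = -121$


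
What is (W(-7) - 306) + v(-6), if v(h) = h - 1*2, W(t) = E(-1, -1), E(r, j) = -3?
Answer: -317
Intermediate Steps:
W(t) = -3
v(h) = -2 + h (v(h) = h - 2 = -2 + h)
(W(-7) - 306) + v(-6) = (-3 - 306) + (-2 - 6) = -309 - 8 = -317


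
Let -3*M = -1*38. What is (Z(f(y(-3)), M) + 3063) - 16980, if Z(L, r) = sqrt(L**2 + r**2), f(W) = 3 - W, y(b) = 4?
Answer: -13917 + sqrt(1453)/3 ≈ -13904.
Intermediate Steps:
M = 38/3 (M = -(-1)*38/3 = -1/3*(-38) = 38/3 ≈ 12.667)
(Z(f(y(-3)), M) + 3063) - 16980 = (sqrt((3 - 1*4)**2 + (38/3)**2) + 3063) - 16980 = (sqrt((3 - 4)**2 + 1444/9) + 3063) - 16980 = (sqrt((-1)**2 + 1444/9) + 3063) - 16980 = (sqrt(1 + 1444/9) + 3063) - 16980 = (sqrt(1453/9) + 3063) - 16980 = (sqrt(1453)/3 + 3063) - 16980 = (3063 + sqrt(1453)/3) - 16980 = -13917 + sqrt(1453)/3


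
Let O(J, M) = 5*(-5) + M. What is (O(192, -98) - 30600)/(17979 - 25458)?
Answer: 10241/2493 ≈ 4.1079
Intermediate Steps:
O(J, M) = -25 + M
(O(192, -98) - 30600)/(17979 - 25458) = ((-25 - 98) - 30600)/(17979 - 25458) = (-123 - 30600)/(-7479) = -30723*(-1/7479) = 10241/2493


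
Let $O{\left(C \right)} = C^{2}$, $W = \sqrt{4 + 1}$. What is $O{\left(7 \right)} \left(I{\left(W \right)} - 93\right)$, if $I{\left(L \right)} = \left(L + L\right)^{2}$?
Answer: $-3577$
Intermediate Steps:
$W = \sqrt{5} \approx 2.2361$
$I{\left(L \right)} = 4 L^{2}$ ($I{\left(L \right)} = \left(2 L\right)^{2} = 4 L^{2}$)
$O{\left(7 \right)} \left(I{\left(W \right)} - 93\right) = 7^{2} \left(4 \left(\sqrt{5}\right)^{2} - 93\right) = 49 \left(4 \cdot 5 - 93\right) = 49 \left(20 - 93\right) = 49 \left(-73\right) = -3577$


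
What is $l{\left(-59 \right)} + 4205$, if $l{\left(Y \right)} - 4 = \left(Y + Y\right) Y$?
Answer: $11171$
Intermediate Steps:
$l{\left(Y \right)} = 4 + 2 Y^{2}$ ($l{\left(Y \right)} = 4 + \left(Y + Y\right) Y = 4 + 2 Y Y = 4 + 2 Y^{2}$)
$l{\left(-59 \right)} + 4205 = \left(4 + 2 \left(-59\right)^{2}\right) + 4205 = \left(4 + 2 \cdot 3481\right) + 4205 = \left(4 + 6962\right) + 4205 = 6966 + 4205 = 11171$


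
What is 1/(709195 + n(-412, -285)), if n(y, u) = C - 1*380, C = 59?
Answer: 1/708874 ≈ 1.4107e-6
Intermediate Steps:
n(y, u) = -321 (n(y, u) = 59 - 1*380 = 59 - 380 = -321)
1/(709195 + n(-412, -285)) = 1/(709195 - 321) = 1/708874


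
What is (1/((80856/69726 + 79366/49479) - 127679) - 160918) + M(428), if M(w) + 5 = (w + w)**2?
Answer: 41978654220239081164/73413256118371 ≈ 5.7181e+5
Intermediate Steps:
M(w) = -5 + 4*w**2 (M(w) = -5 + (w + w)**2 = -5 + (2*w)**2 = -5 + 4*w**2)
(1/((80856/69726 + 79366/49479) - 127679) - 160918) + M(428) = (1/((80856/69726 + 79366/49479) - 127679) - 160918) + (-5 + 4*428**2) = (1/((80856*(1/69726) + 79366*(1/49479)) - 127679) - 160918) + (-5 + 4*183184) = (1/((13476/11621 + 79366/49479) - 127679) - 160918) + (-5 + 732736) = (1/(1589091290/574995459 - 127679) - 160918) + 732731 = (1/(-73413256118371/574995459) - 160918) + 732731 = (-574995459/73413256118371 - 160918) + 732731 = -11813514348631020037/73413256118371 + 732731 = 41978654220239081164/73413256118371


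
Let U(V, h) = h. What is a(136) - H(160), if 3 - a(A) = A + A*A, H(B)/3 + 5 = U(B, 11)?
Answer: -18647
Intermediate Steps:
H(B) = 18 (H(B) = -15 + 3*11 = -15 + 33 = 18)
a(A) = 3 - A - A**2 (a(A) = 3 - (A + A*A) = 3 - (A + A**2) = 3 + (-A - A**2) = 3 - A - A**2)
a(136) - H(160) = (3 - 1*136 - 1*136**2) - 1*18 = (3 - 136 - 1*18496) - 18 = (3 - 136 - 18496) - 18 = -18629 - 18 = -18647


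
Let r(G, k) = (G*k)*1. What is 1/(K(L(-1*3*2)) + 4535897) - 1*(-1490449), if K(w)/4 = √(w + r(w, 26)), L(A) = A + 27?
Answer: 30665036650806572010/20574361585537 - 36*√7/20574361585537 ≈ 1.4904e+6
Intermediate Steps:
r(G, k) = G*k
L(A) = 27 + A
K(w) = 12*√3*√w (K(w) = 4*√(w + w*26) = 4*√(w + 26*w) = 4*√(27*w) = 4*(3*√3*√w) = 12*√3*√w)
1/(K(L(-1*3*2)) + 4535897) - 1*(-1490449) = 1/(12*√3*√(27 - 1*3*2) + 4535897) - 1*(-1490449) = 1/(12*√3*√(27 - 3*2) + 4535897) + 1490449 = 1/(12*√3*√(27 - 6) + 4535897) + 1490449 = 1/(12*√3*√21 + 4535897) + 1490449 = 1/(36*√7 + 4535897) + 1490449 = 1/(4535897 + 36*√7) + 1490449 = 1490449 + 1/(4535897 + 36*√7)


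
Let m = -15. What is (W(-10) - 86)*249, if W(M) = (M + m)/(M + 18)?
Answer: -177537/8 ≈ -22192.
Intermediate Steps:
W(M) = (-15 + M)/(18 + M) (W(M) = (M - 15)/(M + 18) = (-15 + M)/(18 + M))
(W(-10) - 86)*249 = ((-15 - 10)/(18 - 10) - 86)*249 = (-25/8 - 86)*249 = -713/8*249 = -177537/8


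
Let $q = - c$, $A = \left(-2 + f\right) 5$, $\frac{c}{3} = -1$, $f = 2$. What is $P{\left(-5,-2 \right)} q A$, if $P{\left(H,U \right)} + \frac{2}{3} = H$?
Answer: $0$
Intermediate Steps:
$c = -3$ ($c = 3 \left(-1\right) = -3$)
$P{\left(H,U \right)} = - \frac{2}{3} + H$
$A = 0$ ($A = \left(-2 + 2\right) 5 = 0 \cdot 5 = 0$)
$q = 3$ ($q = \left(-1\right) \left(-3\right) = 3$)
$P{\left(-5,-2 \right)} q A = \left(- \frac{2}{3} - 5\right) 3 \cdot 0 = \left(- \frac{17}{3}\right) 3 \cdot 0 = \left(-17\right) 0 = 0$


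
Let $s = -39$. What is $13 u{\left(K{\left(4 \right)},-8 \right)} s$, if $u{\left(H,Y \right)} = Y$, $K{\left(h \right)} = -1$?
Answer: $4056$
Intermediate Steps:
$13 u{\left(K{\left(4 \right)},-8 \right)} s = 13 \left(-8\right) \left(-39\right) = \left(-104\right) \left(-39\right) = 4056$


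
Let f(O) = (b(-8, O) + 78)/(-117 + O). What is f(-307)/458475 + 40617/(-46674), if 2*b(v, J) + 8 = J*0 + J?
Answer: -5517591207/6340403600 ≈ -0.87023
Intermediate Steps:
b(v, J) = -4 + J/2 (b(v, J) = -4 + (J*0 + J)/2 = -4 + (0 + J)/2 = -4 + J/2)
f(O) = (74 + O/2)/(-117 + O) (f(O) = ((-4 + O/2) + 78)/(-117 + O) = (74 + O/2)/(-117 + O))
f(-307)/458475 + 40617/(-46674) = ((148 - 307)/(2*(-117 - 307)))/458475 + 40617/(-46674) = ((1/2)*(-159)/(-424))*(1/458475) + 40617*(-1/46674) = ((1/2)*(-1/424)*(-159))*(1/458475) - 4513/5186 = (3/16)*(1/458475) - 4513/5186 = 1/2445200 - 4513/5186 = -5517591207/6340403600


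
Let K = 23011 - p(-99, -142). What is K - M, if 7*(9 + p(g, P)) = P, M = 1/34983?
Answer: 5642128199/244881 ≈ 23040.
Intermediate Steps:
M = 1/34983 ≈ 2.8585e-5
p(g, P) = -9 + P/7
K = 161282/7 (K = 23011 - (-9 + (⅐)*(-142)) = 23011 - (-9 - 142/7) = 23011 - 1*(-205/7) = 23011 + 205/7 = 161282/7 ≈ 23040.)
K - M = 161282/7 - 1*1/34983 = 161282/7 - 1/34983 = 5642128199/244881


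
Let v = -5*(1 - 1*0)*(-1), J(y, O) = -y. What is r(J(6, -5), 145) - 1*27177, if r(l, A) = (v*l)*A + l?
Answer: -31533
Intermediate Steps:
v = 5 (v = -5*(1 + 0)*(-1) = -5*1*(-1) = -5*(-1) = 5)
r(l, A) = l + 5*A*l (r(l, A) = (5*l)*A + l = 5*A*l + l = l + 5*A*l)
r(J(6, -5), 145) - 1*27177 = (-1*6)*(1 + 5*145) - 1*27177 = -6*(1 + 725) - 27177 = -6*726 - 27177 = -4356 - 27177 = -31533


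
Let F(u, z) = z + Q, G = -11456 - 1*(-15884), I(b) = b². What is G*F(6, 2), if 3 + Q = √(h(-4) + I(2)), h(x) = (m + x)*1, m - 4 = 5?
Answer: 8856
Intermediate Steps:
m = 9 (m = 4 + 5 = 9)
h(x) = 9 + x (h(x) = (9 + x)*1 = 9 + x)
G = 4428 (G = -11456 + 15884 = 4428)
Q = 0 (Q = -3 + √((9 - 4) + 2²) = -3 + √(5 + 4) = -3 + √9 = -3 + 3 = 0)
F(u, z) = z (F(u, z) = z + 0 = z)
G*F(6, 2) = 4428*2 = 8856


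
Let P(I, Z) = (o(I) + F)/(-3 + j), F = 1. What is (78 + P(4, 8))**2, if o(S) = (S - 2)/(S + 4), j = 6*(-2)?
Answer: 874225/144 ≈ 6071.0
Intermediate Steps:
j = -12
o(S) = (-2 + S)/(4 + S)
P(I, Z) = -1/15 - (-2 + I)/(15*(4 + I)) (P(I, Z) = ((-2 + I)/(4 + I) + 1)/(-3 - 12) = (1 + (-2 + I)/(4 + I))/(-15) = (1 + (-2 + I)/(4 + I))*(-1/15) = -1/15 - (-2 + I)/(15*(4 + I)))
(78 + P(4, 8))**2 = (78 + 2*(-1 - 1*4)/(15*(4 + 4)))**2 = (78 + (2/15)*(-1 - 4)/8)**2 = (78 + (2/15)*(1/8)*(-5))**2 = (78 - 1/12)**2 = (935/12)**2 = 874225/144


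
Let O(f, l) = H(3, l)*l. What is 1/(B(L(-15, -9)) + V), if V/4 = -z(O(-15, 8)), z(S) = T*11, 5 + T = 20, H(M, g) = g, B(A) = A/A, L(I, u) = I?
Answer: -1/659 ≈ -0.0015175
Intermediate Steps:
B(A) = 1
T = 15 (T = -5 + 20 = 15)
O(f, l) = l² (O(f, l) = l*l = l²)
z(S) = 165 (z(S) = 15*11 = 165)
V = -660 (V = 4*(-1*165) = 4*(-165) = -660)
1/(B(L(-15, -9)) + V) = 1/(1 - 660) = 1/(-659) = -1/659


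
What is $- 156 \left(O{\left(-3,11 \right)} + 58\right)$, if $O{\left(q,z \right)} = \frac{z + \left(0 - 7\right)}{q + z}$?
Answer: $-9126$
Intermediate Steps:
$O{\left(q,z \right)} = \frac{-7 + z}{q + z}$ ($O{\left(q,z \right)} = \frac{z + \left(0 - 7\right)}{q + z} = \frac{z - 7}{q + z} = \frac{-7 + z}{q + z}$)
$- 156 \left(O{\left(-3,11 \right)} + 58\right) = - 156 \left(\frac{-7 + 11}{-3 + 11} + 58\right) = - 156 \left(\frac{1}{8} \cdot 4 + 58\right) = - 156 \left(\frac{1}{2} + 58\right) = \left(-156\right) \frac{117}{2} = -9126$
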